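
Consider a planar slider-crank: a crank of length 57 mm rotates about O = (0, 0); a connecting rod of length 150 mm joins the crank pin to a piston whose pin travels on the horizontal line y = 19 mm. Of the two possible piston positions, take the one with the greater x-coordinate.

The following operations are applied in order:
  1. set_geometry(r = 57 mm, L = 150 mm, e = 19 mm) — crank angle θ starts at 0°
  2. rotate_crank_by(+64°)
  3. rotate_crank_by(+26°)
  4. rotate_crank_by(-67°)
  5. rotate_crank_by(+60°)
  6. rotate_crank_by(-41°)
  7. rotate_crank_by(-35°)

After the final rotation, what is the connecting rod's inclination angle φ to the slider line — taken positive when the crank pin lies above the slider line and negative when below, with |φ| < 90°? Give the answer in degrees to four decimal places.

set_geometry: r = 57 mm, L = 150 mm, e = 19 mm; θ ← 0°
rotate_crank_by(+64°): θ ← 0° +64° = 64°
rotate_crank_by(+26°): θ ← 64° +26° = 90°
rotate_crank_by(-67°): θ ← 90° -67° = 23°
rotate_crank_by(+60°): θ ← 23° +60° = 83°
rotate_crank_by(-41°): θ ← 83° -41° = 42°
rotate_crank_by(-35°): θ ← 42° -35° = 7°
crank pin P = (r cos θ, r sin θ) = (56.575131, 6.946553)
h = r sin θ − e = 6.946553 − 19 = -12.053447
sin φ = h / L = -12.053447 / 150 = -0.08035632
φ = arcsin(-0.08035632) = -4.609047°

-4.6090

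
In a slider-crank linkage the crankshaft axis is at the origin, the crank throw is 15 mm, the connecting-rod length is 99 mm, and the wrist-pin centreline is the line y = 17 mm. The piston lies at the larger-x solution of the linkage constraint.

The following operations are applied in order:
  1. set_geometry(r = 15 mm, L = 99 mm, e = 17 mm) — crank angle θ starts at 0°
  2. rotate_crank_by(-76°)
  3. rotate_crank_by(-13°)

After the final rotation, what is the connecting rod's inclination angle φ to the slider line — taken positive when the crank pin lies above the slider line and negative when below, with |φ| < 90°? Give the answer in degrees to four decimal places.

-18.8571

set_geometry: r = 15 mm, L = 99 mm, e = 17 mm; θ ← 0°
rotate_crank_by(-76°): θ ← 0° -76° = -76°
rotate_crank_by(-13°): θ ← -76° -13° = -89°
crank pin P = (r cos θ, r sin θ) = (0.261786, -14.997715)
h = r sin θ − e = -14.997715 − 17 = -31.997715
sin φ = h / L = -31.997715 / 99 = -0.32320925
φ = arcsin(-0.32320925) = -18.857118°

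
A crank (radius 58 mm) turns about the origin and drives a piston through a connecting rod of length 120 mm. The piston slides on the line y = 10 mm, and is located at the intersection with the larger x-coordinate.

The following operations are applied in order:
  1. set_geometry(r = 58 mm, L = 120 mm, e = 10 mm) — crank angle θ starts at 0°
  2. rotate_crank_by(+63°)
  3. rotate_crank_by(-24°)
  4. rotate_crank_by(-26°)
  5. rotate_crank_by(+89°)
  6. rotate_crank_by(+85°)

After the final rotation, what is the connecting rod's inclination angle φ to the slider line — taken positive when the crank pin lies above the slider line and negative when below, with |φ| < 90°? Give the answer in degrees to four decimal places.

set_geometry: r = 58 mm, L = 120 mm, e = 10 mm; θ ← 0°
rotate_crank_by(+63°): θ ← 0° +63° = 63°
rotate_crank_by(-24°): θ ← 63° -24° = 39°
rotate_crank_by(-26°): θ ← 39° -26° = 13°
rotate_crank_by(+89°): θ ← 13° +89° = 102°
rotate_crank_by(+85°): θ ← 102° +85° = 187°
crank pin P = (r cos θ, r sin θ) = (-57.567677, -7.068422)
h = r sin θ − e = -7.068422 − 10 = -17.068422
sin φ = h / L = -17.068422 / 120 = -0.14223685
φ = arcsin(-0.14223685) = -8.177304°

-8.1773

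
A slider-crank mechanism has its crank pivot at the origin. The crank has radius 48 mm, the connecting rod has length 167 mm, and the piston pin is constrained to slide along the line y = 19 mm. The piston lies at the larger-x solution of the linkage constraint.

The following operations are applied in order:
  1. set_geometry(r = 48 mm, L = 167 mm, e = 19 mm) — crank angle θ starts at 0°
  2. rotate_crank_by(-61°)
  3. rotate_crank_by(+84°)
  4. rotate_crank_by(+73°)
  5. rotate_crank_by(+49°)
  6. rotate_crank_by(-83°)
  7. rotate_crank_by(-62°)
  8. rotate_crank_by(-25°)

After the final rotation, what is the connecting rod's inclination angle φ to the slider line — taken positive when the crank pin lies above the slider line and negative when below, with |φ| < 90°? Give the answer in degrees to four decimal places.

set_geometry: r = 48 mm, L = 167 mm, e = 19 mm; θ ← 0°
rotate_crank_by(-61°): θ ← 0° -61° = -61°
rotate_crank_by(+84°): θ ← -61° +84° = 23°
rotate_crank_by(+73°): θ ← 23° +73° = 96°
rotate_crank_by(+49°): θ ← 96° +49° = 145°
rotate_crank_by(-83°): θ ← 145° -83° = 62°
rotate_crank_by(-62°): θ ← 62° -62° = 0°
rotate_crank_by(-25°): θ ← 0° -25° = -25°
crank pin P = (r cos θ, r sin θ) = (43.502774, -20.285677)
h = r sin θ − e = -20.285677 − 19 = -39.285677
sin φ = h / L = -39.285677 / 167 = -0.23524357
φ = arcsin(-0.23524357) = -13.605981°

-13.6060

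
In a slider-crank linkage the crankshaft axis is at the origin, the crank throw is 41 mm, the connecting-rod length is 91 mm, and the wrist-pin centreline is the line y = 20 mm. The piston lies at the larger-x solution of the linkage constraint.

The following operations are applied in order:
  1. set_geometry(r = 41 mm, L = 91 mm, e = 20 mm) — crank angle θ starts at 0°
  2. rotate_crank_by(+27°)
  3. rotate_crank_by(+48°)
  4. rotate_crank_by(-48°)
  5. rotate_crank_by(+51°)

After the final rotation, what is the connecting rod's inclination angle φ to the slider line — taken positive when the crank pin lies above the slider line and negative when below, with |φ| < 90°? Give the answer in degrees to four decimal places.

12.7633

set_geometry: r = 41 mm, L = 91 mm, e = 20 mm; θ ← 0°
rotate_crank_by(+27°): θ ← 0° +27° = 27°
rotate_crank_by(+48°): θ ← 27° +48° = 75°
rotate_crank_by(-48°): θ ← 75° -48° = 27°
rotate_crank_by(+51°): θ ← 27° +51° = 78°
crank pin P = (r cos θ, r sin θ) = (8.524379, 40.104052)
h = r sin θ − e = 40.104052 − 20 = 20.104052
sin φ = h / L = 20.104052 / 91 = 0.22092364
φ = arcsin(0.22092364) = 12.763289°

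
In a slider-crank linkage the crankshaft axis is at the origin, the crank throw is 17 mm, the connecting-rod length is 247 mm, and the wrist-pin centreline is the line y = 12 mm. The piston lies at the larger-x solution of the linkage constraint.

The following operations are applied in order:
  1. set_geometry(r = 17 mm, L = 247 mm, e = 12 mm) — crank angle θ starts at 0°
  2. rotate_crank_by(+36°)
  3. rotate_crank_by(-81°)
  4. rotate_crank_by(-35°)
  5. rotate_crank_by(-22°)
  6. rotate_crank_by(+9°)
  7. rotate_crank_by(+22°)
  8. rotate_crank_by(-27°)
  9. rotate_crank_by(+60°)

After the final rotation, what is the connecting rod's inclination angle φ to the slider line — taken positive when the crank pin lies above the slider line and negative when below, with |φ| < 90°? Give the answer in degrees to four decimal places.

set_geometry: r = 17 mm, L = 247 mm, e = 12 mm; θ ← 0°
rotate_crank_by(+36°): θ ← 0° +36° = 36°
rotate_crank_by(-81°): θ ← 36° -81° = -45°
rotate_crank_by(-35°): θ ← -45° -35° = -80°
rotate_crank_by(-22°): θ ← -80° -22° = -102°
rotate_crank_by(+9°): θ ← -102° +9° = -93°
rotate_crank_by(+22°): θ ← -93° +22° = -71°
rotate_crank_by(-27°): θ ← -71° -27° = -98°
rotate_crank_by(+60°): θ ← -98° +60° = -38°
crank pin P = (r cos θ, r sin θ) = (13.396183, -10.466245)
h = r sin θ − e = -10.466245 − 12 = -22.466245
sin φ = h / L = -22.466245 / 247 = -0.09095646
φ = arcsin(-0.09095646) = -5.218634°

-5.2186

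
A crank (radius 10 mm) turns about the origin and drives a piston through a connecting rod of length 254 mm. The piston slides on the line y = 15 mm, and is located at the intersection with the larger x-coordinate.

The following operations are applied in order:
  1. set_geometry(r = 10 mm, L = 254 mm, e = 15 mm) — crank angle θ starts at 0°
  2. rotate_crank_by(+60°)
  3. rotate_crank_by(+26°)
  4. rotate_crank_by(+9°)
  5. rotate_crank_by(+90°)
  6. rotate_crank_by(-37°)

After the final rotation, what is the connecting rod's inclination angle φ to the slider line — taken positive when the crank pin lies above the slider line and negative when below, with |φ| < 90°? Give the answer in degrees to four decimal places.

set_geometry: r = 10 mm, L = 254 mm, e = 15 mm; θ ← 0°
rotate_crank_by(+60°): θ ← 0° +60° = 60°
rotate_crank_by(+26°): θ ← 60° +26° = 86°
rotate_crank_by(+9°): θ ← 86° +9° = 95°
rotate_crank_by(+90°): θ ← 95° +90° = 185°
rotate_crank_by(-37°): θ ← 185° -37° = 148°
crank pin P = (r cos θ, r sin θ) = (-8.480481, 5.299193)
h = r sin θ − e = 5.299193 − 15 = -9.700807
sin φ = h / L = -9.700807 / 254 = -0.03819215
φ = arcsin(-0.03819215) = -2.188782°

-2.1888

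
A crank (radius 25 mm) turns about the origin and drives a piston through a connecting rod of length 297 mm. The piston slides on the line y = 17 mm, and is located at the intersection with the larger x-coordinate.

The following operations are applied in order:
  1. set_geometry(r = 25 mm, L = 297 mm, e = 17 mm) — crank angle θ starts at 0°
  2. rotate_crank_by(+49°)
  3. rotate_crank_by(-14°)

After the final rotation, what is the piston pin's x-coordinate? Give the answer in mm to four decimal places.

set_geometry: r = 25 mm, L = 297 mm, e = 17 mm; θ ← 0°
rotate_crank_by(+49°): θ ← 0° +49° = 49°
rotate_crank_by(-14°): θ ← 49° -14° = 35°
crank pin P = (r cos θ, r sin θ) = (20.478801, 14.339411)
h = r sin θ − e = 14.339411 − 17 = -2.660589
x = r cos θ + √(L² − h²) = 20.478801 + √(88209.0 − 7.0787) = 20.478801 + 296.988083 = 317.466884

317.4669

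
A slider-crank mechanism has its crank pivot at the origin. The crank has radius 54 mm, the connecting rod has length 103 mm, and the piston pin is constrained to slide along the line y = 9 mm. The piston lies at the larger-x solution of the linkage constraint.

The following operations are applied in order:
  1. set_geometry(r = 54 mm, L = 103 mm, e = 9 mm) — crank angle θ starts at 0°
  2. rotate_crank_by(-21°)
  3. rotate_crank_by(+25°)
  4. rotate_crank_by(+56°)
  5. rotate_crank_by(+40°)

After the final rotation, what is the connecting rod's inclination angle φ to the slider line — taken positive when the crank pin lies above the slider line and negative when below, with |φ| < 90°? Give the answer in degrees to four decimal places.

set_geometry: r = 54 mm, L = 103 mm, e = 9 mm; θ ← 0°
rotate_crank_by(-21°): θ ← 0° -21° = -21°
rotate_crank_by(+25°): θ ← -21° +25° = 4°
rotate_crank_by(+56°): θ ← 4° +56° = 60°
rotate_crank_by(+40°): θ ← 60° +40° = 100°
crank pin P = (r cos θ, r sin θ) = (-9.377002, 53.179619)
h = r sin θ − e = 53.179619 − 9 = 44.179619
sin φ = h / L = 44.179619 / 103 = 0.42892834
φ = arcsin(0.42892834) = 25.399569°

25.3996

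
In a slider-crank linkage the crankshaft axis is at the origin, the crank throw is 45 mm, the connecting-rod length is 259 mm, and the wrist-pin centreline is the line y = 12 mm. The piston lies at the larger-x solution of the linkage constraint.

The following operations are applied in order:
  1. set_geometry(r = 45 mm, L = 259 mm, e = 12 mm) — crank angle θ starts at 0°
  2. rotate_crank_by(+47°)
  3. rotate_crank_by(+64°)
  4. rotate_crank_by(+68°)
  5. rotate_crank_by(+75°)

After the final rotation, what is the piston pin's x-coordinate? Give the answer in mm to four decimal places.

set_geometry: r = 45 mm, L = 259 mm, e = 12 mm; θ ← 0°
rotate_crank_by(+47°): θ ← 0° +47° = 47°
rotate_crank_by(+64°): θ ← 47° +64° = 111°
rotate_crank_by(+68°): θ ← 111° +68° = 179°
rotate_crank_by(+75°): θ ← 179° +75° = 254°
crank pin P = (r cos θ, r sin θ) = (-12.403681, -43.256776)
h = r sin θ − e = -43.256776 − 12 = -55.256776
x = r cos θ + √(L² − h²) = -12.403681 + √(67081.0 − 3053.3113) = -12.403681 + 253.036931 = 240.633250

240.6333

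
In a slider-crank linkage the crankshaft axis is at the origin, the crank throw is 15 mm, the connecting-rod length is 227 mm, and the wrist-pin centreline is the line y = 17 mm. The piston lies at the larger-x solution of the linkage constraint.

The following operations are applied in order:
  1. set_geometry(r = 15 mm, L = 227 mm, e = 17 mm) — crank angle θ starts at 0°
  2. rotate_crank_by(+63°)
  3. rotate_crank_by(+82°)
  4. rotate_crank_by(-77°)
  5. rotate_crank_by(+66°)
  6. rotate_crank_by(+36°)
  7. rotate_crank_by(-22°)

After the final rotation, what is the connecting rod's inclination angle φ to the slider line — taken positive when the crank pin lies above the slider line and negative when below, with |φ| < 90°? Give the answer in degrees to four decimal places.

-2.2852

set_geometry: r = 15 mm, L = 227 mm, e = 17 mm; θ ← 0°
rotate_crank_by(+63°): θ ← 0° +63° = 63°
rotate_crank_by(+82°): θ ← 63° +82° = 145°
rotate_crank_by(-77°): θ ← 145° -77° = 68°
rotate_crank_by(+66°): θ ← 68° +66° = 134°
rotate_crank_by(+36°): θ ← 134° +36° = 170°
rotate_crank_by(-22°): θ ← 170° -22° = 148°
crank pin P = (r cos θ, r sin θ) = (-12.720721, 7.948789)
h = r sin θ − e = 7.948789 − 17 = -9.051211
sin φ = h / L = -9.051211 / 227 = -0.03987318
φ = arcsin(-0.03987318) = -2.285171°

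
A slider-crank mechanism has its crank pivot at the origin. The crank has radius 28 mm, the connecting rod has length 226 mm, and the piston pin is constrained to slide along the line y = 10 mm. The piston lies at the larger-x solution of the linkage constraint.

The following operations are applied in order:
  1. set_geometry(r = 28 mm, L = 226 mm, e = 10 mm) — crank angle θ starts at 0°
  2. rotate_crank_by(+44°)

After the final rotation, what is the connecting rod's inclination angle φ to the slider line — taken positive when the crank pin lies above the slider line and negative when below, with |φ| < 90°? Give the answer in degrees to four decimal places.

2.3966

set_geometry: r = 28 mm, L = 226 mm, e = 10 mm; θ ← 0°
rotate_crank_by(+44°): θ ← 0° +44° = 44°
crank pin P = (r cos θ, r sin θ) = (20.141514, 19.450434)
h = r sin θ − e = 19.450434 − 10 = 9.450434
sin φ = h / L = 9.450434 / 226 = 0.04181608
φ = arcsin(0.04181608) = 2.396584°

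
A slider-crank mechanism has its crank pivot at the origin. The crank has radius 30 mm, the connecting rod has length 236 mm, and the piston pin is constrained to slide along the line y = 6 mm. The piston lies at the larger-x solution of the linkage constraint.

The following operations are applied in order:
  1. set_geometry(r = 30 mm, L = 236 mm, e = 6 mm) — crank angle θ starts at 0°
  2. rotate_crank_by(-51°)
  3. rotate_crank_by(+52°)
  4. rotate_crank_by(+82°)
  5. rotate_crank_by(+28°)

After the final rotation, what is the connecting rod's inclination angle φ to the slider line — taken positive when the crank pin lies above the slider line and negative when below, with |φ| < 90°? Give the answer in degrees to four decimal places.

set_geometry: r = 30 mm, L = 236 mm, e = 6 mm; θ ← 0°
rotate_crank_by(-51°): θ ← 0° -51° = -51°
rotate_crank_by(+52°): θ ← -51° +52° = 1°
rotate_crank_by(+82°): θ ← 1° +82° = 83°
rotate_crank_by(+28°): θ ← 83° +28° = 111°
crank pin P = (r cos θ, r sin θ) = (-10.751038, 28.007413)
h = r sin θ − e = 28.007413 − 6 = 22.007413
sin φ = h / L = 22.007413 / 236 = 0.09325175
φ = arcsin(0.09325175) = 5.350706°

5.3507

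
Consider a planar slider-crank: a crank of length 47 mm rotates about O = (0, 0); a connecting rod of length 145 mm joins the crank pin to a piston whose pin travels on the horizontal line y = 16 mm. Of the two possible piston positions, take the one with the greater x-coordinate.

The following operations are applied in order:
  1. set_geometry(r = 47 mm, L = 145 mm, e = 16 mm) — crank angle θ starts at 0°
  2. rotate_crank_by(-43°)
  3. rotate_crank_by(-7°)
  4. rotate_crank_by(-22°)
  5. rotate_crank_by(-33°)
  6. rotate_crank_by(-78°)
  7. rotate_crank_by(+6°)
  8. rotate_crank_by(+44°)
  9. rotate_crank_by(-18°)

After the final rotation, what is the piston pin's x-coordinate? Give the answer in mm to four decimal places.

set_geometry: r = 47 mm, L = 145 mm, e = 16 mm; θ ← 0°
rotate_crank_by(-43°): θ ← 0° -43° = -43°
rotate_crank_by(-7°): θ ← -43° -7° = -50°
rotate_crank_by(-22°): θ ← -50° -22° = -72°
rotate_crank_by(-33°): θ ← -72° -33° = -105°
rotate_crank_by(-78°): θ ← -105° -78° = -183°
rotate_crank_by(+6°): θ ← -183° +6° = -177°
rotate_crank_by(+44°): θ ← -177° +44° = -133°
rotate_crank_by(-18°): θ ← -133° -18° = -151°
crank pin P = (r cos θ, r sin θ) = (-41.107126, -22.786052)
h = r sin θ − e = -22.786052 − 16 = -38.786052
x = r cos θ + √(L² − h²) = -41.107126 + √(21025.0 − 1504.3578) = -41.107126 + 139.716292 = 98.609165

98.6092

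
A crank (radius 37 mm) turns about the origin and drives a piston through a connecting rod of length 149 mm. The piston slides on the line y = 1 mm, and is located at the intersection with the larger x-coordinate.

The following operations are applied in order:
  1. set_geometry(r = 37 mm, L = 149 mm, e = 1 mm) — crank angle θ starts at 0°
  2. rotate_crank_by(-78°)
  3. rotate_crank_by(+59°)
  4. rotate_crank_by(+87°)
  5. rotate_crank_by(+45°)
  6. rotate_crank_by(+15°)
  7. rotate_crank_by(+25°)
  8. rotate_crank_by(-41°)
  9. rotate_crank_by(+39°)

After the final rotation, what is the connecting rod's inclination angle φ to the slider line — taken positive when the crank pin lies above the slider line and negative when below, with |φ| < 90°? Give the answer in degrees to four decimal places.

set_geometry: r = 37 mm, L = 149 mm, e = 1 mm; θ ← 0°
rotate_crank_by(-78°): θ ← 0° -78° = -78°
rotate_crank_by(+59°): θ ← -78° +59° = -19°
rotate_crank_by(+87°): θ ← -19° +87° = 68°
rotate_crank_by(+45°): θ ← 68° +45° = 113°
rotate_crank_by(+15°): θ ← 113° +15° = 128°
rotate_crank_by(+25°): θ ← 128° +25° = 153°
rotate_crank_by(-41°): θ ← 153° -41° = 112°
rotate_crank_by(+39°): θ ← 112° +39° = 151°
crank pin P = (r cos θ, r sin θ) = (-32.360929, 17.937956)
h = r sin θ − e = 17.937956 − 1 = 16.937956
sin φ = h / L = 16.937956 / 149 = 0.11367756
φ = arcsin(0.11367756) = 6.527354°

6.5274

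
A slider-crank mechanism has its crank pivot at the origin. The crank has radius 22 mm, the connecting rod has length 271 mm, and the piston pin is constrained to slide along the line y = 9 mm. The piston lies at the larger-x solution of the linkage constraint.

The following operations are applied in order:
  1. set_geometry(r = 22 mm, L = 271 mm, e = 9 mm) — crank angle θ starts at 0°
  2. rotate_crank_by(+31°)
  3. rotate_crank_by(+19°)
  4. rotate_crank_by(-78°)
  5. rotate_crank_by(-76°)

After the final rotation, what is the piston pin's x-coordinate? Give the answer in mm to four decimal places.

263.9733

set_geometry: r = 22 mm, L = 271 mm, e = 9 mm; θ ← 0°
rotate_crank_by(+31°): θ ← 0° +31° = 31°
rotate_crank_by(+19°): θ ← 31° +19° = 50°
rotate_crank_by(-78°): θ ← 50° -78° = -28°
rotate_crank_by(-76°): θ ← -28° -76° = -104°
crank pin P = (r cos θ, r sin θ) = (-5.322282, -21.346506)
h = r sin θ − e = -21.346506 − 9 = -30.346506
x = r cos θ + √(L² − h²) = -5.322282 + √(73441.0 − 920.9104) = -5.322282 + 269.295543 = 263.973261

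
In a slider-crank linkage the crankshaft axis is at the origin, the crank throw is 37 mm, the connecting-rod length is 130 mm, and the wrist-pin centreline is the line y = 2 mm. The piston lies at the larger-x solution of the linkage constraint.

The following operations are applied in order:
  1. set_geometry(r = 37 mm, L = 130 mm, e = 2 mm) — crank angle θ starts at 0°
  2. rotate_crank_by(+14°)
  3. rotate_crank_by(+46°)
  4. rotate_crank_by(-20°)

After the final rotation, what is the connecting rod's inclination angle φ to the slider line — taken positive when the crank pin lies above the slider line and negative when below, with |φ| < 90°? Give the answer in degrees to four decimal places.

9.6461

set_geometry: r = 37 mm, L = 130 mm, e = 2 mm; θ ← 0°
rotate_crank_by(+14°): θ ← 0° +14° = 14°
rotate_crank_by(+46°): θ ← 14° +46° = 60°
rotate_crank_by(-20°): θ ← 60° -20° = 40°
crank pin P = (r cos θ, r sin θ) = (28.343644, 23.783142)
h = r sin θ − e = 23.783142 − 2 = 21.783142
sin φ = h / L = 21.783142 / 130 = 0.16756263
φ = arcsin(0.16756263) = 9.646135°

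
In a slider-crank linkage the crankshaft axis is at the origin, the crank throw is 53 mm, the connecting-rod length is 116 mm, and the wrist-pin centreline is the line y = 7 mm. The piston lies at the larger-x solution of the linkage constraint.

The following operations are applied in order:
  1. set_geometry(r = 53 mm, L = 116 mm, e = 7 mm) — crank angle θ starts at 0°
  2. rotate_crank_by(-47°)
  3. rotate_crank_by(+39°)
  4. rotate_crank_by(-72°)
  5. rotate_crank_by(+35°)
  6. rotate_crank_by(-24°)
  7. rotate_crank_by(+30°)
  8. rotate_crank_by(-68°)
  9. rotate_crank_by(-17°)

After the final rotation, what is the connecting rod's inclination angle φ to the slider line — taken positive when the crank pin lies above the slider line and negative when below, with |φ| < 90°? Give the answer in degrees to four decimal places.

-26.0483

set_geometry: r = 53 mm, L = 116 mm, e = 7 mm; θ ← 0°
rotate_crank_by(-47°): θ ← 0° -47° = -47°
rotate_crank_by(+39°): θ ← -47° +39° = -8°
rotate_crank_by(-72°): θ ← -8° -72° = -80°
rotate_crank_by(+35°): θ ← -80° +35° = -45°
rotate_crank_by(-24°): θ ← -45° -24° = -69°
rotate_crank_by(+30°): θ ← -69° +30° = -39°
rotate_crank_by(-68°): θ ← -39° -68° = -107°
rotate_crank_by(-17°): θ ← -107° -17° = -124°
crank pin P = (r cos θ, r sin θ) = (-29.637224, -43.938991)
h = r sin θ − e = -43.938991 − 7 = -50.938991
sin φ = h / L = -50.938991 / 116 = -0.43912924
φ = arcsin(-0.43912924) = -26.048336°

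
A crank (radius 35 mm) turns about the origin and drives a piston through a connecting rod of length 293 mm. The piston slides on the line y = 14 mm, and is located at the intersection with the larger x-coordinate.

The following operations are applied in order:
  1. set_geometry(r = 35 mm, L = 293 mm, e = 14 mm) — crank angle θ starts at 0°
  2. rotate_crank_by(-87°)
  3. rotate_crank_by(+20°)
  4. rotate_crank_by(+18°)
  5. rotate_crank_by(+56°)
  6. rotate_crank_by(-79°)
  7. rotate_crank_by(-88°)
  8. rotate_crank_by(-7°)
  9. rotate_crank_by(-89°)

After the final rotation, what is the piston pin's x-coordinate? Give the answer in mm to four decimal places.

283.8521

set_geometry: r = 35 mm, L = 293 mm, e = 14 mm; θ ← 0°
rotate_crank_by(-87°): θ ← 0° -87° = -87°
rotate_crank_by(+20°): θ ← -87° +20° = -67°
rotate_crank_by(+18°): θ ← -67° +18° = -49°
rotate_crank_by(+56°): θ ← -49° +56° = 7°
rotate_crank_by(-79°): θ ← 7° -79° = -72°
rotate_crank_by(-88°): θ ← -72° -88° = -160°
rotate_crank_by(-7°): θ ← -160° -7° = -167°
rotate_crank_by(-89°): θ ← -167° -89° = -256°
crank pin P = (r cos θ, r sin θ) = (-8.467266, 33.960350)
h = r sin θ − e = 33.960350 − 14 = 19.960350
x = r cos θ + √(L² − h²) = -8.467266 + √(85849.0 − 398.4156) = -8.467266 + 292.319319 = 283.852053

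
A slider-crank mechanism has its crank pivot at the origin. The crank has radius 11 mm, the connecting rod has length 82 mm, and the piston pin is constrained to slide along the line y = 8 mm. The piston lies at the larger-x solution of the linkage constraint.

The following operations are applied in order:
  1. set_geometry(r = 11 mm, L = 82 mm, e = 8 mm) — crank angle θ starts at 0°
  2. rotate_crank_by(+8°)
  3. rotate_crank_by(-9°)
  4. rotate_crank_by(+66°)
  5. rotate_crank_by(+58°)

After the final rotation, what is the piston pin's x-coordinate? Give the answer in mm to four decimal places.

75.9998

set_geometry: r = 11 mm, L = 82 mm, e = 8 mm; θ ← 0°
rotate_crank_by(+8°): θ ← 0° +8° = 8°
rotate_crank_by(-9°): θ ← 8° -9° = -1°
rotate_crank_by(+66°): θ ← -1° +66° = 65°
rotate_crank_by(+58°): θ ← 65° +58° = 123°
crank pin P = (r cos θ, r sin θ) = (-5.991029, 9.225376)
h = r sin θ − e = 9.225376 − 8 = 1.225376
x = r cos θ + √(L² − h²) = -5.991029 + √(6724.0 − 1.5015) = -5.991029 + 81.990844 = 75.999814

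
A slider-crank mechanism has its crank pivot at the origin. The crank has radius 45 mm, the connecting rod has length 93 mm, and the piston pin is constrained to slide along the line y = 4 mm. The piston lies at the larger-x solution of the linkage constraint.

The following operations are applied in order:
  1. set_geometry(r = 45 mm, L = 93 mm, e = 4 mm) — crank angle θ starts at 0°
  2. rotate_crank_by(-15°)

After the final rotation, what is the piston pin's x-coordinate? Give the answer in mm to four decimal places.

135.1410

set_geometry: r = 45 mm, L = 93 mm, e = 4 mm; θ ← 0°
rotate_crank_by(-15°): θ ← 0° -15° = -15°
crank pin P = (r cos θ, r sin θ) = (43.466662, -11.646857)
h = r sin θ − e = -11.646857 − 4 = -15.646857
x = r cos θ + √(L² − h²) = 43.466662 + √(8649.0 − 244.8241) = 43.466662 + 91.674292 = 135.140954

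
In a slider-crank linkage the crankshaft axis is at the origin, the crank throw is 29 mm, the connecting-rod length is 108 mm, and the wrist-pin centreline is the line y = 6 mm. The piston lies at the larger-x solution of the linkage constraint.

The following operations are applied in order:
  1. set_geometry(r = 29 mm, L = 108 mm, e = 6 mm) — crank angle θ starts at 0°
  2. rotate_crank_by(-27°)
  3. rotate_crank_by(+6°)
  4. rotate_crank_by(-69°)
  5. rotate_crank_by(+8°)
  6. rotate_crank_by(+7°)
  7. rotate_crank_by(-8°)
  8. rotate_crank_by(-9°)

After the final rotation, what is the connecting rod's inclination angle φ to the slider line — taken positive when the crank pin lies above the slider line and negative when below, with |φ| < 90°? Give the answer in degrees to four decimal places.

set_geometry: r = 29 mm, L = 108 mm, e = 6 mm; θ ← 0°
rotate_crank_by(-27°): θ ← 0° -27° = -27°
rotate_crank_by(+6°): θ ← -27° +6° = -21°
rotate_crank_by(-69°): θ ← -21° -69° = -90°
rotate_crank_by(+8°): θ ← -90° +8° = -82°
rotate_crank_by(+7°): θ ← -82° +7° = -75°
rotate_crank_by(-8°): θ ← -75° -8° = -83°
rotate_crank_by(-9°): θ ← -83° -9° = -92°
crank pin P = (r cos θ, r sin θ) = (-1.012085, -28.982334)
h = r sin θ − e = -28.982334 − 6 = -34.982334
sin φ = h / L = -34.982334 / 108 = -0.32391050
φ = arcsin(-0.32391050) = -18.899581°

-18.8996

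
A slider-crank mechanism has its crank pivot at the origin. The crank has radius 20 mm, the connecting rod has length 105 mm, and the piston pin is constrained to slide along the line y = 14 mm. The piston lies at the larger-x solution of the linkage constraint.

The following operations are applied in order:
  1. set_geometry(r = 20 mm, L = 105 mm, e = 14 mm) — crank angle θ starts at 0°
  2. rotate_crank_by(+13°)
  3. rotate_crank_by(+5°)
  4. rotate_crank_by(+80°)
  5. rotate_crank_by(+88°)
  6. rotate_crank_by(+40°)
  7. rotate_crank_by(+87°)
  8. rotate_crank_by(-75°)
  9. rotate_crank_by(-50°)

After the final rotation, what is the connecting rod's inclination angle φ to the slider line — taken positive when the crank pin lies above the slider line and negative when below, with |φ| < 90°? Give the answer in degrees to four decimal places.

-9.1978

set_geometry: r = 20 mm, L = 105 mm, e = 14 mm; θ ← 0°
rotate_crank_by(+13°): θ ← 0° +13° = 13°
rotate_crank_by(+5°): θ ← 13° +5° = 18°
rotate_crank_by(+80°): θ ← 18° +80° = 98°
rotate_crank_by(+88°): θ ← 98° +88° = 186°
rotate_crank_by(+40°): θ ← 186° +40° = 226°
rotate_crank_by(+87°): θ ← 226° +87° = 313°
rotate_crank_by(-75°): θ ← 313° -75° = 238°
rotate_crank_by(-50°): θ ← 238° -50° = 188°
crank pin P = (r cos θ, r sin θ) = (-19.805361, -2.783462)
h = r sin θ − e = -2.783462 − 14 = -16.783462
sin φ = h / L = -16.783462 / 105 = -0.15984250
φ = arcsin(-0.15984250) = -9.197754°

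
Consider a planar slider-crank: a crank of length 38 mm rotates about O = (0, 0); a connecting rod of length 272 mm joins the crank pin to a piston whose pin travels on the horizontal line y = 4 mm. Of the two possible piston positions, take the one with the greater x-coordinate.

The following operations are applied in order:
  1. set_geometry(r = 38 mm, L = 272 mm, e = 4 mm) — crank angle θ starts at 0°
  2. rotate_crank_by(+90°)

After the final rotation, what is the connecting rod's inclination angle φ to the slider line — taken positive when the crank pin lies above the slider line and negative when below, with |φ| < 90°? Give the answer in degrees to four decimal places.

set_geometry: r = 38 mm, L = 272 mm, e = 4 mm; θ ← 0°
rotate_crank_by(+90°): θ ← 0° +90° = 90°
crank pin P = (r cos θ, r sin θ) = (0.000000, 38.000000)
h = r sin θ − e = 38.000000 − 4 = 34.000000
sin φ = h / L = 34.000000 / 272 = 0.12500000
φ = arcsin(0.12500000) = 7.180756°

7.1808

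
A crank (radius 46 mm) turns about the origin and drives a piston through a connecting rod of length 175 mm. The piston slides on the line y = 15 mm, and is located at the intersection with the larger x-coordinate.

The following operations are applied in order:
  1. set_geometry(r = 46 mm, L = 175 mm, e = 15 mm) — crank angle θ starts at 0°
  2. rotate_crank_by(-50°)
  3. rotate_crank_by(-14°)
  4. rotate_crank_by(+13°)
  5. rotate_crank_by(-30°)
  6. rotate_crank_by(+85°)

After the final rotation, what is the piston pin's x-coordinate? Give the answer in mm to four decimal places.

220.4903

set_geometry: r = 46 mm, L = 175 mm, e = 15 mm; θ ← 0°
rotate_crank_by(-50°): θ ← 0° -50° = -50°
rotate_crank_by(-14°): θ ← -50° -14° = -64°
rotate_crank_by(+13°): θ ← -64° +13° = -51°
rotate_crank_by(-30°): θ ← -51° -30° = -81°
rotate_crank_by(+85°): θ ← -81° +85° = 4°
crank pin P = (r cos θ, r sin θ) = (45.887946, 3.208798)
h = r sin θ − e = 3.208798 − 15 = -11.791202
x = r cos θ + √(L² − h²) = 45.887946 + √(30625.0 − 139.0324) = 45.887946 + 174.602313 = 220.490259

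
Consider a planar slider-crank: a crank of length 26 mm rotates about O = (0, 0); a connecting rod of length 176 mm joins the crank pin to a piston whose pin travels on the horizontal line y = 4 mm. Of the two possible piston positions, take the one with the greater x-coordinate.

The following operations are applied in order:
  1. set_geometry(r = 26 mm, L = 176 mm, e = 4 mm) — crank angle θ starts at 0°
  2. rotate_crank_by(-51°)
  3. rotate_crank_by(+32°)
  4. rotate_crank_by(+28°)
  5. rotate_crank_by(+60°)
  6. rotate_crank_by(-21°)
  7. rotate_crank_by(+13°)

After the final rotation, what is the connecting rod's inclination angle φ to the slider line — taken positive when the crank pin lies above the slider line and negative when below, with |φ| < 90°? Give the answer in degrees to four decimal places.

6.1123

set_geometry: r = 26 mm, L = 176 mm, e = 4 mm; θ ← 0°
rotate_crank_by(-51°): θ ← 0° -51° = -51°
rotate_crank_by(+32°): θ ← -51° +32° = -19°
rotate_crank_by(+28°): θ ← -19° +28° = 9°
rotate_crank_by(+60°): θ ← 9° +60° = 69°
rotate_crank_by(-21°): θ ← 69° -21° = 48°
rotate_crank_by(+13°): θ ← 48° +13° = 61°
crank pin P = (r cos θ, r sin θ) = (12.605050, 22.740112)
h = r sin θ − e = 22.740112 − 4 = 18.740112
sin φ = h / L = 18.740112 / 176 = 0.10647791
φ = arcsin(0.10647791) = 6.112322°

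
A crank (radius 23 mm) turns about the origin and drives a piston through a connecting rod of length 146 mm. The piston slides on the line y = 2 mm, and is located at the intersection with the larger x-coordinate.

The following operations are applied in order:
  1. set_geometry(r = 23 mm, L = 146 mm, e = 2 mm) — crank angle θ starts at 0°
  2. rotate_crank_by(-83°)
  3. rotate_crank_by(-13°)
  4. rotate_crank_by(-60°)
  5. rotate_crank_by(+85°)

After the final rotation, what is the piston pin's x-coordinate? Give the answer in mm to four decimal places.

151.5439

set_geometry: r = 23 mm, L = 146 mm, e = 2 mm; θ ← 0°
rotate_crank_by(-83°): θ ← 0° -83° = -83°
rotate_crank_by(-13°): θ ← -83° -13° = -96°
rotate_crank_by(-60°): θ ← -96° -60° = -156°
rotate_crank_by(+85°): θ ← -156° +85° = -71°
crank pin P = (r cos θ, r sin θ) = (7.488068, -21.746927)
h = r sin θ − e = -21.746927 − 2 = -23.746927
x = r cos θ + √(L² − h²) = 7.488068 + √(21316.0 − 563.9166) = 7.488068 + 144.055834 = 151.543902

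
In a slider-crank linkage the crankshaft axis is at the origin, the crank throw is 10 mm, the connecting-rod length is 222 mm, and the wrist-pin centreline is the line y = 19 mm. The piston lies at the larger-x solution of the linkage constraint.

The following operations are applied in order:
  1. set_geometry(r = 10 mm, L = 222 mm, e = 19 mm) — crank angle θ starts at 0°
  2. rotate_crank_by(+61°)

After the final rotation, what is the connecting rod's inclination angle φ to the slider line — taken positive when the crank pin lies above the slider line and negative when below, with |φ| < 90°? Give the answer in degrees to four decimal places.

-2.6473

set_geometry: r = 10 mm, L = 222 mm, e = 19 mm; θ ← 0°
rotate_crank_by(+61°): θ ← 0° +61° = 61°
crank pin P = (r cos θ, r sin θ) = (4.848096, 8.746197)
h = r sin θ − e = 8.746197 − 19 = -10.253803
sin φ = h / L = -10.253803 / 222 = -0.04618830
φ = arcsin(-0.04618830) = -2.647337°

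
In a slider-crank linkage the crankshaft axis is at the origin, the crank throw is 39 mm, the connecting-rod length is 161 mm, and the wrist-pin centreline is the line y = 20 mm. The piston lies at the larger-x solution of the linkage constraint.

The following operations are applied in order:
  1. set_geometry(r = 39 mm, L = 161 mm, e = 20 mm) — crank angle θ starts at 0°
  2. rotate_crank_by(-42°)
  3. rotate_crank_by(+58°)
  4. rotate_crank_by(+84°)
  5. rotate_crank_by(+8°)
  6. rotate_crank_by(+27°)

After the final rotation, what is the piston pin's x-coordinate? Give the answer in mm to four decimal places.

set_geometry: r = 39 mm, L = 161 mm, e = 20 mm; θ ← 0°
rotate_crank_by(-42°): θ ← 0° -42° = -42°
rotate_crank_by(+58°): θ ← -42° +58° = 16°
rotate_crank_by(+84°): θ ← 16° +84° = 100°
rotate_crank_by(+8°): θ ← 100° +8° = 108°
rotate_crank_by(+27°): θ ← 108° +27° = 135°
crank pin P = (r cos θ, r sin θ) = (-27.577164, 27.577164)
h = r sin θ − e = 27.577164 − 20 = 7.577164
x = r cos θ + √(L² − h²) = -27.577164 + √(25921.0 − 57.4134) = -27.577164 + 160.821599 = 133.244434

133.2444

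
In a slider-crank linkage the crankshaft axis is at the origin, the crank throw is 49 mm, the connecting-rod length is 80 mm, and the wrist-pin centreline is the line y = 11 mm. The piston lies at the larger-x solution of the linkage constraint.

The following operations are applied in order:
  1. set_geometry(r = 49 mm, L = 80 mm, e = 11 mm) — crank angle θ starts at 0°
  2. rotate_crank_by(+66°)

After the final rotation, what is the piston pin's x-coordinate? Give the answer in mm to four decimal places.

92.4560

set_geometry: r = 49 mm, L = 80 mm, e = 11 mm; θ ← 0°
rotate_crank_by(+66°): θ ← 0° +66° = 66°
crank pin P = (r cos θ, r sin θ) = (19.930096, 44.763727)
h = r sin θ − e = 44.763727 − 11 = 33.763727
x = r cos θ + √(L² − h²) = 19.930096 + √(6400.0 − 1139.9893) = 19.930096 + 72.525931 = 92.456027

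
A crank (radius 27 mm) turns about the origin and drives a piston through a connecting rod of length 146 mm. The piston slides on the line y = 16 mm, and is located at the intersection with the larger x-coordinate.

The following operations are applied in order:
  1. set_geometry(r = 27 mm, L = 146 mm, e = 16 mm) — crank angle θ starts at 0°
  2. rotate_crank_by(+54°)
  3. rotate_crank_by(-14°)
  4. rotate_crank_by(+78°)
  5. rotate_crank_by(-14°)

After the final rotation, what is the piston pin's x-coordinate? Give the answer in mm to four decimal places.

set_geometry: r = 27 mm, L = 146 mm, e = 16 mm; θ ← 0°
rotate_crank_by(+54°): θ ← 0° +54° = 54°
rotate_crank_by(-14°): θ ← 54° -14° = 40°
rotate_crank_by(+78°): θ ← 40° +78° = 118°
rotate_crank_by(-14°): θ ← 118° -14° = 104°
crank pin P = (r cos θ, r sin θ) = (-6.531891, 26.197985)
h = r sin θ − e = 26.197985 − 16 = 10.197985
x = r cos θ + √(L² − h²) = -6.531891 + √(21316.0 − 103.9989) = -6.531891 + 145.643404 = 139.111513

139.1115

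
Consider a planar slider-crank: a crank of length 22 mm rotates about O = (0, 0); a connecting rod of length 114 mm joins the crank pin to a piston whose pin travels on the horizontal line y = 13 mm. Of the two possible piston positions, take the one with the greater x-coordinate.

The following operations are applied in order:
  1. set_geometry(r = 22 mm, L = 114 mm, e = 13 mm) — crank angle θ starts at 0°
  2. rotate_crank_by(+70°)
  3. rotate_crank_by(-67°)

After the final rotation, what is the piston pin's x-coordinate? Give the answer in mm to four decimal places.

135.3524

set_geometry: r = 22 mm, L = 114 mm, e = 13 mm; θ ← 0°
rotate_crank_by(+70°): θ ← 0° +70° = 70°
rotate_crank_by(-67°): θ ← 70° -67° = 3°
crank pin P = (r cos θ, r sin θ) = (21.969850, 1.151391)
h = r sin θ − e = 1.151391 − 13 = -11.848609
x = r cos θ + √(L² − h²) = 21.969850 + √(12996.0 − 140.3895) = 21.969850 + 113.382584 = 135.352434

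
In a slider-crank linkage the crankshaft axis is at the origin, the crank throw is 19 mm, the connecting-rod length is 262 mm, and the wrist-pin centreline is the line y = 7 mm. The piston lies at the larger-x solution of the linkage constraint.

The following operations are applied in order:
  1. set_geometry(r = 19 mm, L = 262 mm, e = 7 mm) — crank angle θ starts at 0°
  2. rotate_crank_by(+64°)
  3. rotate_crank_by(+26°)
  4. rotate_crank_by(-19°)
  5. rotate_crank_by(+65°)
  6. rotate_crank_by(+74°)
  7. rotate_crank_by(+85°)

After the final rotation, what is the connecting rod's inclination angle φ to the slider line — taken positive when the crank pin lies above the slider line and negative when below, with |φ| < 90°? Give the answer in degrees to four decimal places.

set_geometry: r = 19 mm, L = 262 mm, e = 7 mm; θ ← 0°
rotate_crank_by(+64°): θ ← 0° +64° = 64°
rotate_crank_by(+26°): θ ← 64° +26° = 90°
rotate_crank_by(-19°): θ ← 90° -19° = 71°
rotate_crank_by(+65°): θ ← 71° +65° = 136°
rotate_crank_by(+74°): θ ← 136° +74° = 210°
rotate_crank_by(+85°): θ ← 210° +85° = 295°
crank pin P = (r cos θ, r sin θ) = (8.029747, -17.219848)
h = r sin θ − e = -17.219848 − 7 = -24.219848
sin φ = h / L = -24.219848 / 262 = -0.09244217
φ = arcsin(-0.09244217) = -5.304119°

-5.3041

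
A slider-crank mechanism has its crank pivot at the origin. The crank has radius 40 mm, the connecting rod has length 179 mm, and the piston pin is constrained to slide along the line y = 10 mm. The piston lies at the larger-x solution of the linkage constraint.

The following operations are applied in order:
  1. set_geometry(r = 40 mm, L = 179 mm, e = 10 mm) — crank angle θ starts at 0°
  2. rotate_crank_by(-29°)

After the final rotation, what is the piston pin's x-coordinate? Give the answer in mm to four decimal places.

set_geometry: r = 40 mm, L = 179 mm, e = 10 mm; θ ← 0°
rotate_crank_by(-29°): θ ← 0° -29° = -29°
crank pin P = (r cos θ, r sin θ) = (34.984788, -19.392385)
h = r sin θ − e = -19.392385 − 10 = -29.392385
x = r cos θ + √(L² − h²) = 34.984788 + √(32041.0 − 863.9123) = 34.984788 + 176.570348 = 211.555136

211.5551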